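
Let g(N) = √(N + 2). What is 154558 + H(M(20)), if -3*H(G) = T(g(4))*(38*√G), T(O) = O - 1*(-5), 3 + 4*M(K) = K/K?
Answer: 154558 - 19*I*√2*(5 + √6)/3 ≈ 1.5456e+5 - 66.723*I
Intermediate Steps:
g(N) = √(2 + N)
M(K) = -½ (M(K) = -¾ + (K/K)/4 = -¾ + (¼)*1 = -¾ + ¼ = -½)
T(O) = 5 + O (T(O) = O + 5 = 5 + O)
H(G) = -38*√G*(5 + √6)/3 (H(G) = -(5 + √(2 + 4))*38*√G/3 = -(5 + √6)*38*√G/3 = -38*√G*(5 + √6)/3)
154558 + H(M(20)) = 154558 + 38*√(-½)*(-5 - √6)/3 = 154558 + 38*(I*√2/2)*(-5 - √6)/3 = 154558 + 19*I*√2*(-5 - √6)/3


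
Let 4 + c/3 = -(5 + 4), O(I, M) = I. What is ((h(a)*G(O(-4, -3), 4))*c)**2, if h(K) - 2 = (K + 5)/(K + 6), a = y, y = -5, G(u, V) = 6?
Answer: 219024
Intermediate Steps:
c = -39 (c = -12 + 3*(-(5 + 4)) = -12 + 3*(-1*9) = -12 + 3*(-9) = -12 - 27 = -39)
a = -5
h(K) = 2 + (5 + K)/(6 + K) (h(K) = 2 + (K + 5)/(K + 6) = 2 + (5 + K)/(6 + K))
((h(a)*G(O(-4, -3), 4))*c)**2 = ((((17 + 3*(-5))/(6 - 5))*6)*(-39))**2 = ((((17 - 15)/1)*6)*(-39))**2 = (((1*2)*6)*(-39))**2 = ((2*6)*(-39))**2 = (12*(-39))**2 = (-468)**2 = 219024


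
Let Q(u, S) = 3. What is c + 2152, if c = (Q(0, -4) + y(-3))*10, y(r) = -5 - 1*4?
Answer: 2092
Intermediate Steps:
y(r) = -9 (y(r) = -5 - 4 = -9)
c = -60 (c = (3 - 9)*10 = -6*10 = -60)
c + 2152 = -60 + 2152 = 2092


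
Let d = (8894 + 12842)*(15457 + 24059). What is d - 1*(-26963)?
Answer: 858946739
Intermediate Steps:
d = 858919776 (d = 21736*39516 = 858919776)
d - 1*(-26963) = 858919776 - 1*(-26963) = 858919776 + 26963 = 858946739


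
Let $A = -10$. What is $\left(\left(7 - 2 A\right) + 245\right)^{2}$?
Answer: $73984$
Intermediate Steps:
$\left(\left(7 - 2 A\right) + 245\right)^{2} = \left(\left(7 - -20\right) + 245\right)^{2} = \left(\left(7 + 20\right) + 245\right)^{2} = \left(27 + 245\right)^{2} = 272^{2} = 73984$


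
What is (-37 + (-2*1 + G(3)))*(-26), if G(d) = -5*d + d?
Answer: 1326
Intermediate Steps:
G(d) = -4*d
(-37 + (-2*1 + G(3)))*(-26) = (-37 + (-2*1 - 4*3))*(-26) = (-37 + (-2 - 12))*(-26) = (-37 - 14)*(-26) = -51*(-26) = 1326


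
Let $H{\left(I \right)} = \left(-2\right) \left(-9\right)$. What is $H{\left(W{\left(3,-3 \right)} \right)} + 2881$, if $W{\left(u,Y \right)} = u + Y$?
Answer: $2899$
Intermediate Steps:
$W{\left(u,Y \right)} = Y + u$
$H{\left(I \right)} = 18$
$H{\left(W{\left(3,-3 \right)} \right)} + 2881 = 18 + 2881 = 2899$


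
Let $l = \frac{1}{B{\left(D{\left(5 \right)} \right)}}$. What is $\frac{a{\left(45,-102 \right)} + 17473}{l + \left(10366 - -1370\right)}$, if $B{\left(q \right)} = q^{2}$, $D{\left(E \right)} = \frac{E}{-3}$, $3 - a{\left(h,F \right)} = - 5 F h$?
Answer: $- \frac{136850}{293409} \approx -0.46641$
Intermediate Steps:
$a{\left(h,F \right)} = 3 + 5 F h$ ($a{\left(h,F \right)} = 3 - - 5 F h = 3 + 5 F h$)
$D{\left(E \right)} = - \frac{E}{3}$ ($D{\left(E \right)} = E \left(- \frac{1}{3}\right) = - \frac{E}{3}$)
$l = \frac{9}{25}$ ($l = \frac{1}{\left(\left(- \frac{1}{3}\right) 5\right)^{2}} = \frac{1}{\left(- \frac{5}{3}\right)^{2}} = \frac{1}{\frac{25}{9}} = \frac{9}{25} \approx 0.36$)
$\frac{a{\left(45,-102 \right)} + 17473}{l + \left(10366 - -1370\right)} = \frac{\left(3 + 5 \left(-102\right) 45\right) + 17473}{\frac{9}{25} + \left(10366 - -1370\right)} = \frac{\left(3 - 22950\right) + 17473}{\frac{9}{25} + \left(10366 + 1370\right)} = \frac{-22947 + 17473}{\frac{9}{25} + 11736} = - \frac{5474}{\frac{293409}{25}} = \left(-5474\right) \frac{25}{293409} = - \frac{136850}{293409}$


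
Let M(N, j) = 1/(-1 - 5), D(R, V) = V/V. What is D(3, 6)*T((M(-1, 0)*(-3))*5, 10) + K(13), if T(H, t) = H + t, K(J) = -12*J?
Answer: -287/2 ≈ -143.50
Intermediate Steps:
D(R, V) = 1
M(N, j) = -⅙ (M(N, j) = 1/(-6) = -⅙)
D(3, 6)*T((M(-1, 0)*(-3))*5, 10) + K(13) = 1*(-⅙*(-3)*5 + 10) - 12*13 = 1*((½)*5 + 10) - 156 = 1*(5/2 + 10) - 156 = 1*(25/2) - 156 = 25/2 - 156 = -287/2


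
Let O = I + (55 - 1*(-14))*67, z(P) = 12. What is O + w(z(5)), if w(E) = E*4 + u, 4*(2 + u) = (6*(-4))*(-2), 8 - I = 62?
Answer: 4627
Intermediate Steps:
I = -54 (I = 8 - 1*62 = 8 - 62 = -54)
u = 10 (u = -2 + ((6*(-4))*(-2))/4 = -2 + (-24*(-2))/4 = -2 + (1/4)*48 = -2 + 12 = 10)
w(E) = 10 + 4*E (w(E) = E*4 + 10 = 4*E + 10 = 10 + 4*E)
O = 4569 (O = -54 + (55 - 1*(-14))*67 = -54 + (55 + 14)*67 = -54 + 69*67 = -54 + 4623 = 4569)
O + w(z(5)) = 4569 + (10 + 4*12) = 4569 + (10 + 48) = 4569 + 58 = 4627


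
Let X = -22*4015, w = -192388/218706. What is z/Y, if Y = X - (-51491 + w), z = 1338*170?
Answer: -24873433380/4028358973 ≈ -6.1746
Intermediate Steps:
w = -96194/109353 (w = -192388*1/218706 = -96194/109353 ≈ -0.87967)
X = -88330
z = 227460
Y = -4028358973/109353 (Y = -88330 - (-51491 - 96194/109353) = -88330 - 1*(-5630791517/109353) = -88330 + 5630791517/109353 = -4028358973/109353 ≈ -36838.)
z/Y = 227460/(-4028358973/109353) = 227460*(-109353/4028358973) = -24873433380/4028358973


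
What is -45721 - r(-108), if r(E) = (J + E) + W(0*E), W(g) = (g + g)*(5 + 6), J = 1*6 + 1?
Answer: -45620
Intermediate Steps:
J = 7 (J = 6 + 1 = 7)
W(g) = 22*g (W(g) = (2*g)*11 = 22*g)
r(E) = 7 + E (r(E) = (7 + E) + 22*(0*E) = (7 + E) + 22*0 = (7 + E) + 0 = 7 + E)
-45721 - r(-108) = -45721 - (7 - 108) = -45721 - 1*(-101) = -45721 + 101 = -45620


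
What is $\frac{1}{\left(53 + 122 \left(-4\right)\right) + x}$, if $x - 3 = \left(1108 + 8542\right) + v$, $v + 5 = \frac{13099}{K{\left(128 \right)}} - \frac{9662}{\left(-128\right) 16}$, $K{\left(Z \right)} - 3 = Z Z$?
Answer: $\frac{16780288}{154689372317} \approx 0.00010848$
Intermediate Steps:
$K{\left(Z \right)} = 3 + Z^{2}$ ($K{\left(Z \right)} = 3 + Z Z = 3 + Z^{2}$)
$v = \frac{8677533}{16780288}$ ($v = -5 + \left(\frac{13099}{3 + 128^{2}} - \frac{9662}{\left(-128\right) 16}\right) = -5 + \left(\frac{13099}{3 + 16384} - \frac{9662}{-2048}\right) = -5 + \left(\frac{13099}{16387} - - \frac{4831}{1024}\right) = -5 + \left(13099 \cdot \frac{1}{16387} + \frac{4831}{1024}\right) = -5 + \left(\frac{13099}{16387} + \frac{4831}{1024}\right) = -5 + \frac{92578973}{16780288} = \frac{8677533}{16780288} \approx 0.51713$)
$x = \frac{161988797597}{16780288}$ ($x = 3 + \left(\left(1108 + 8542\right) + \frac{8677533}{16780288}\right) = 3 + \left(9650 + \frac{8677533}{16780288}\right) = 3 + \frac{161938456733}{16780288} = \frac{161988797597}{16780288} \approx 9653.5$)
$\frac{1}{\left(53 + 122 \left(-4\right)\right) + x} = \frac{1}{\left(53 + 122 \left(-4\right)\right) + \frac{161988797597}{16780288}} = \frac{1}{\left(53 - 488\right) + \frac{161988797597}{16780288}} = \frac{1}{-435 + \frac{161988797597}{16780288}} = \frac{1}{\frac{154689372317}{16780288}} = \frac{16780288}{154689372317}$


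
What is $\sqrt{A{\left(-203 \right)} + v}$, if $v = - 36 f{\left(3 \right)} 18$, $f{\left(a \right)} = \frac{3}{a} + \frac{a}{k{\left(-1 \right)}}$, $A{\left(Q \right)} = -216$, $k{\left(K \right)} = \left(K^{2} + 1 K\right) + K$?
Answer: $6 \sqrt{30} \approx 32.863$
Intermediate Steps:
$k{\left(K \right)} = K^{2} + 2 K$ ($k{\left(K \right)} = \left(K^{2} + K\right) + K = \left(K + K^{2}\right) + K = K^{2} + 2 K$)
$f{\left(a \right)} = - a + \frac{3}{a}$ ($f{\left(a \right)} = \frac{3}{a} + \frac{a}{\left(-1\right) \left(2 - 1\right)} = \frac{3}{a} + \frac{a}{\left(-1\right) 1} = \frac{3}{a} + \frac{a}{-1} = \frac{3}{a} + a \left(-1\right) = \frac{3}{a} - a = - a + \frac{3}{a}$)
$v = 1296$ ($v = - 36 \left(\left(-1\right) 3 + \frac{3}{3}\right) 18 = - 36 \left(-3 + 3 \cdot \frac{1}{3}\right) 18 = - 36 \left(-3 + 1\right) 18 = \left(-36\right) \left(-2\right) 18 = 72 \cdot 18 = 1296$)
$\sqrt{A{\left(-203 \right)} + v} = \sqrt{-216 + 1296} = \sqrt{1080} = 6 \sqrt{30}$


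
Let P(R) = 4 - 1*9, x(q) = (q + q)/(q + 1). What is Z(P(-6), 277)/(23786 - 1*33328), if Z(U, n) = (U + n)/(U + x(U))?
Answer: 272/23855 ≈ 0.011402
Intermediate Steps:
x(q) = 2*q/(1 + q) (x(q) = (2*q)/(1 + q) = 2*q/(1 + q))
P(R) = -5 (P(R) = 4 - 9 = -5)
Z(U, n) = (U + n)/(U + 2*U/(1 + U))
Z(P(-6), 277)/(23786 - 1*33328) = ((1 - 5)*(-5 + 277)/((-5)*(3 - 5)))/(23786 - 1*33328) = (-⅕*(-4)*272/(-2))/(23786 - 33328) = -⅕*(-½)*(-4)*272/(-9542) = -544/5*(-1/9542) = 272/23855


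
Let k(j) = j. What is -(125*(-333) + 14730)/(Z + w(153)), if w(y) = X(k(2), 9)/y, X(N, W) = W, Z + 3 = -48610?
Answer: -91443/165284 ≈ -0.55325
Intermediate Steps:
Z = -48613 (Z = -3 - 48610 = -48613)
w(y) = 9/y
-(125*(-333) + 14730)/(Z + w(153)) = -(125*(-333) + 14730)/(-48613 + 9/153) = -(-41625 + 14730)/(-48613 + 9*(1/153)) = -(-26895)/(-48613 + 1/17) = -(-26895)/(-826420/17) = -(-26895)*(-17)/826420 = -1*91443/165284 = -91443/165284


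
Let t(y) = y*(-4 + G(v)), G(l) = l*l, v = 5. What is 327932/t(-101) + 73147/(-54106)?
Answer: -17898233579/114758826 ≈ -155.96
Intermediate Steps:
G(l) = l²
t(y) = 21*y (t(y) = y*(-4 + 5²) = y*(-4 + 25) = y*21 = 21*y)
327932/t(-101) + 73147/(-54106) = 327932/((21*(-101))) + 73147/(-54106) = 327932/(-2121) + 73147*(-1/54106) = 327932*(-1/2121) - 73147/54106 = -327932/2121 - 73147/54106 = -17898233579/114758826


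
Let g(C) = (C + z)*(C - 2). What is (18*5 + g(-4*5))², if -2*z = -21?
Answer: 89401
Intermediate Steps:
z = 21/2 (z = -½*(-21) = 21/2 ≈ 10.500)
g(C) = (-2 + C)*(21/2 + C) (g(C) = (C + 21/2)*(C - 2) = (21/2 + C)*(-2 + C) = (-2 + C)*(21/2 + C))
(18*5 + g(-4*5))² = (18*5 + (-21 + (-4*5)² + 17*(-4*5)/2))² = (90 + (-21 + (-20)² + (17/2)*(-20)))² = (90 + (-21 + 400 - 170))² = (90 + 209)² = 299² = 89401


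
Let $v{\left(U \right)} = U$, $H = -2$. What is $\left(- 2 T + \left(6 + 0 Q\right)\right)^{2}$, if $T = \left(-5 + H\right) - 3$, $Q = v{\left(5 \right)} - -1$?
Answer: $676$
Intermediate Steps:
$Q = 6$ ($Q = 5 - -1 = 5 + 1 = 6$)
$T = -10$ ($T = \left(-5 - 2\right) - 3 = -7 - 3 = -10$)
$\left(- 2 T + \left(6 + 0 Q\right)\right)^{2} = \left(\left(-2\right) \left(-10\right) + \left(6 + 0 \cdot 6\right)\right)^{2} = \left(20 + \left(6 + 0\right)\right)^{2} = \left(20 + 6\right)^{2} = 26^{2} = 676$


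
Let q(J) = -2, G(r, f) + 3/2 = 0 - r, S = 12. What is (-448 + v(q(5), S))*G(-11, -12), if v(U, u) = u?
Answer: -4142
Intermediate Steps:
G(r, f) = -3/2 - r (G(r, f) = -3/2 + (0 - r) = -3/2 - r)
(-448 + v(q(5), S))*G(-11, -12) = (-448 + 12)*(-3/2 - 1*(-11)) = -436*(-3/2 + 11) = -436*19/2 = -4142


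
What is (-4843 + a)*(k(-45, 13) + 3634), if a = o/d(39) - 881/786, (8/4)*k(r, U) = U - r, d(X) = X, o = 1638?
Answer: -4608624207/262 ≈ -1.7590e+7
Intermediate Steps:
k(r, U) = U/2 - r/2 (k(r, U) = (U - r)/2 = U/2 - r/2)
a = 32131/786 (a = 1638/39 - 881/786 = 1638*(1/39) - 881*1/786 = 42 - 881/786 = 32131/786 ≈ 40.879)
(-4843 + a)*(k(-45, 13) + 3634) = (-4843 + 32131/786)*(((½)*13 - ½*(-45)) + 3634) = -3774467*((13/2 + 45/2) + 3634)/786 = -3774467*(29 + 3634)/786 = -3774467/786*3663 = -4608624207/262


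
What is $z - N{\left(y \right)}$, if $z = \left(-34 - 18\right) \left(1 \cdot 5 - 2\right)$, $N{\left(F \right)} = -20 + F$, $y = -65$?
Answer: $-71$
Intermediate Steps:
$z = -156$ ($z = - 52 \left(5 - 2\right) = \left(-52\right) 3 = -156$)
$z - N{\left(y \right)} = -156 - \left(-20 - 65\right) = -156 - -85 = -156 + 85 = -71$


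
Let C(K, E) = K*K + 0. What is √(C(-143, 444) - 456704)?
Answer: I*√436255 ≈ 660.5*I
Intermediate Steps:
C(K, E) = K² (C(K, E) = K² + 0 = K²)
√(C(-143, 444) - 456704) = √((-143)² - 456704) = √(20449 - 456704) = √(-436255) = I*√436255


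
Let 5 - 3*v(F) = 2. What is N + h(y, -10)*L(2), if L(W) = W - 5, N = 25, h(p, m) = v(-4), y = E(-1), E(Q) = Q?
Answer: 22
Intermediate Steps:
v(F) = 1 (v(F) = 5/3 - 1/3*2 = 5/3 - 2/3 = 1)
y = -1
h(p, m) = 1
L(W) = -5 + W
N + h(y, -10)*L(2) = 25 + 1*(-5 + 2) = 25 + 1*(-3) = 25 - 3 = 22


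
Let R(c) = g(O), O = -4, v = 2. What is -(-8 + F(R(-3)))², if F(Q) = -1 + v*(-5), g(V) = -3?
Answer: -361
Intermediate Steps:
R(c) = -3
F(Q) = -11 (F(Q) = -1 + 2*(-5) = -1 - 10 = -11)
-(-8 + F(R(-3)))² = -(-8 - 11)² = -1*(-19)² = -1*361 = -361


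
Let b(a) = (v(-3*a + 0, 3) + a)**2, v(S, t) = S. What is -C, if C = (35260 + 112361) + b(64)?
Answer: -164005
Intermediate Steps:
b(a) = 4*a**2 (b(a) = ((-3*a + 0) + a)**2 = (-3*a + a)**2 = (-2*a)**2 = 4*a**2)
C = 164005 (C = (35260 + 112361) + 4*64**2 = 147621 + 4*4096 = 147621 + 16384 = 164005)
-C = -1*164005 = -164005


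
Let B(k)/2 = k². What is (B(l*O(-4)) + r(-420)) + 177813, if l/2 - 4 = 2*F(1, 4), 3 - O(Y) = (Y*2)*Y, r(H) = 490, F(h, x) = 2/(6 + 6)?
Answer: 2741759/9 ≈ 3.0464e+5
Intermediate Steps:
F(h, x) = ⅙ (F(h, x) = 2/12 = 2*(1/12) = ⅙)
O(Y) = 3 - 2*Y² (O(Y) = 3 - Y*2*Y = 3 - 2*Y*Y = 3 - 2*Y²)
l = 26/3 (l = 8 + 2*(2*(⅙)) = 8 + 2*(⅓) = 8 + ⅔ = 26/3 ≈ 8.6667)
B(k) = 2*k²
(B(l*O(-4)) + r(-420)) + 177813 = (2*(26*(3 - 2*(-4)²)/3)² + 490) + 177813 = (2*(26*(3 - 2*16)/3)² + 490) + 177813 = (2*(26*(3 - 32)/3)² + 490) + 177813 = (2*((26/3)*(-29))² + 490) + 177813 = (2*(-754/3)² + 490) + 177813 = (2*(568516/9) + 490) + 177813 = (1137032/9 + 490) + 177813 = 1141442/9 + 177813 = 2741759/9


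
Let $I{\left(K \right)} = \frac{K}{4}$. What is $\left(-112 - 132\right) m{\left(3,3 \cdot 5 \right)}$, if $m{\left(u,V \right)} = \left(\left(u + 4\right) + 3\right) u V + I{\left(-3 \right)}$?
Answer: $-109617$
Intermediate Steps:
$I{\left(K \right)} = \frac{K}{4}$ ($I{\left(K \right)} = K \frac{1}{4} = \frac{K}{4}$)
$m{\left(u,V \right)} = - \frac{3}{4} + V u \left(7 + u\right)$ ($m{\left(u,V \right)} = \left(\left(u + 4\right) + 3\right) u V + \frac{1}{4} \left(-3\right) = \left(\left(4 + u\right) + 3\right) u V - \frac{3}{4} = \left(7 + u\right) u V - \frac{3}{4} = u \left(7 + u\right) V - \frac{3}{4} = V u \left(7 + u\right) - \frac{3}{4} = - \frac{3}{4} + V u \left(7 + u\right)$)
$\left(-112 - 132\right) m{\left(3,3 \cdot 5 \right)} = \left(-112 - 132\right) \left(- \frac{3}{4} + 3 \cdot 5 \cdot 3^{2} + 7 \cdot 3 \cdot 5 \cdot 3\right) = - 244 \left(- \frac{3}{4} + 15 \cdot 9 + 7 \cdot 15 \cdot 3\right) = - 244 \left(- \frac{3}{4} + 135 + 315\right) = \left(-244\right) \frac{1797}{4} = -109617$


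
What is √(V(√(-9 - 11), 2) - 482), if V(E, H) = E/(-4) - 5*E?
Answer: √(-1928 - 42*I*√5)/2 ≈ 0.53455 - 21.961*I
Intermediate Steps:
V(E, H) = -21*E/4 (V(E, H) = E*(-¼) - 5*E = -E/4 - 5*E = -21*E/4)
√(V(√(-9 - 11), 2) - 482) = √(-21*√(-9 - 11)/4 - 482) = √(-21*I*√5/2 - 482) = √(-482 - 21*I*√5/2)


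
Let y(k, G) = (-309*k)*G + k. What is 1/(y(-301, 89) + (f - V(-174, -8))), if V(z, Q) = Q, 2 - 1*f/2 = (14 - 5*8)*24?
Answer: 1/8278760 ≈ 1.2079e-7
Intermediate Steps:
y(k, G) = k - 309*G*k (y(k, G) = -309*G*k + k = k - 309*G*k)
f = 1252 (f = 4 - 2*(14 - 5*8)*24 = 4 - 2*(14 - 40)*24 = 4 - (-52)*24 = 4 - 2*(-624) = 4 + 1248 = 1252)
1/(y(-301, 89) + (f - V(-174, -8))) = 1/(-301*(1 - 309*89) + (1252 - 1*(-8))) = 1/(-301*(1 - 27501) + (1252 + 8)) = 1/(-301*(-27500) + 1260) = 1/(8277500 + 1260) = 1/8278760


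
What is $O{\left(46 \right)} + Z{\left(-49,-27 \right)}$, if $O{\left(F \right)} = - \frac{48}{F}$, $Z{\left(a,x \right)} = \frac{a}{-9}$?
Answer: $\frac{911}{207} \approx 4.401$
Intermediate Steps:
$Z{\left(a,x \right)} = - \frac{a}{9}$ ($Z{\left(a,x \right)} = a \left(- \frac{1}{9}\right) = - \frac{a}{9}$)
$O{\left(46 \right)} + Z{\left(-49,-27 \right)} = - \frac{48}{46} - - \frac{49}{9} = \left(-48\right) \frac{1}{46} + \frac{49}{9} = - \frac{24}{23} + \frac{49}{9} = \frac{911}{207}$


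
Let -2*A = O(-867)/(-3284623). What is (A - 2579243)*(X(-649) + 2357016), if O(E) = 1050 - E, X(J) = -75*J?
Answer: -40761262714156077951/6569246 ≈ -6.2049e+12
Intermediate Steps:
A = 1917/6569246 (A = -(1050 - 1*(-867))/(2*(-3284623)) = -(1050 + 867)*(-1)/(2*3284623) = -1917*(-1)/(2*3284623) = -½*(-1917/3284623) = 1917/6569246 ≈ 0.00029181)
(A - 2579243)*(X(-649) + 2357016) = (1917/6569246 - 2579243)*(-75*(-649) + 2357016) = -16943681758861*(48675 + 2357016)/6569246 = -16943681758861/6569246*2405691 = -40761262714156077951/6569246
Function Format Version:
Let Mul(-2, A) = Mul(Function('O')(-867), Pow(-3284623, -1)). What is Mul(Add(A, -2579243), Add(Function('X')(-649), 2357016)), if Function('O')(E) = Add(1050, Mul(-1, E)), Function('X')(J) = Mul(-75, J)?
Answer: Rational(-40761262714156077951, 6569246) ≈ -6.2049e+12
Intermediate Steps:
A = Rational(1917, 6569246) (A = Mul(Rational(-1, 2), Mul(Add(1050, Mul(-1, -867)), Pow(-3284623, -1))) = Mul(Rational(-1, 2), Mul(Add(1050, 867), Rational(-1, 3284623))) = Mul(Rational(-1, 2), Mul(1917, Rational(-1, 3284623))) = Mul(Rational(-1, 2), Rational(-1917, 3284623)) = Rational(1917, 6569246) ≈ 0.00029181)
Mul(Add(A, -2579243), Add(Function('X')(-649), 2357016)) = Mul(Add(Rational(1917, 6569246), -2579243), Add(Mul(-75, -649), 2357016)) = Mul(Rational(-16943681758861, 6569246), Add(48675, 2357016)) = Mul(Rational(-16943681758861, 6569246), 2405691) = Rational(-40761262714156077951, 6569246)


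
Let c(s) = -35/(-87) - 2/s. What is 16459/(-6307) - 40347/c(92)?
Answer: -1018408120115/9605561 ≈ -1.0602e+5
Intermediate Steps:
c(s) = 35/87 - 2/s (c(s) = -35*(-1/87) - 2/s = 35/87 - 2/s)
16459/(-6307) - 40347/c(92) = 16459/(-6307) - 40347/(35/87 - 2/92) = 16459*(-1/6307) - 40347/(35/87 - 2*1/92) = -16459/6307 - 40347/(35/87 - 1/46) = -16459/6307 - 40347/1523/4002 = -16459/6307 - 40347*4002/1523 = -16459/6307 - 161468694/1523 = -1018408120115/9605561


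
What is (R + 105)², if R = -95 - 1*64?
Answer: 2916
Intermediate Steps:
R = -159 (R = -95 - 64 = -159)
(R + 105)² = (-159 + 105)² = (-54)² = 2916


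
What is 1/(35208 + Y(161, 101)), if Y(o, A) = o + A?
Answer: 1/35470 ≈ 2.8193e-5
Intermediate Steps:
Y(o, A) = A + o
1/(35208 + Y(161, 101)) = 1/(35208 + (101 + 161)) = 1/(35208 + 262) = 1/35470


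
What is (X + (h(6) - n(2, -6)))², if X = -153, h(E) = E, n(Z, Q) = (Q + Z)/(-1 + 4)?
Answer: 190969/9 ≈ 21219.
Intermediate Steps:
n(Z, Q) = Q/3 + Z/3 (n(Z, Q) = (Q + Z)/3 = (Q + Z)*(⅓) = Q/3 + Z/3)
(X + (h(6) - n(2, -6)))² = (-153 + (6 - ((⅓)*(-6) + (⅓)*2)))² = (-153 + (6 - (-2 + ⅔)))² = (-153 + (6 - 1*(-4/3)))² = (-153 + (6 + 4/3))² = (-153 + 22/3)² = (-437/3)² = 190969/9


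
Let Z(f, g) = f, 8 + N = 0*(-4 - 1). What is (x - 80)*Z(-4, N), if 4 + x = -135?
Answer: 876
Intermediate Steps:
N = -8 (N = -8 + 0*(-4 - 1) = -8 + 0*(-5) = -8 + 0 = -8)
x = -139 (x = -4 - 135 = -139)
(x - 80)*Z(-4, N) = (-139 - 80)*(-4) = -219*(-4) = 876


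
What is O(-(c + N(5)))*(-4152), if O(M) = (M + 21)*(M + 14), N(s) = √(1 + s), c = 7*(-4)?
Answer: -8569728 + 377832*√6 ≈ -7.6442e+6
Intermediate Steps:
c = -28
O(M) = (14 + M)*(21 + M) (O(M) = (21 + M)*(14 + M) = (14 + M)*(21 + M))
O(-(c + N(5)))*(-4152) = (294 + (-(-28 + √(1 + 5)))² + 35*(-(-28 + √(1 + 5))))*(-4152) = (294 + (-(-28 + √6))² + 35*(-(-28 + √6)))*(-4152) = (294 + (28 - √6)² + 35*(28 - √6))*(-4152) = (294 + (28 - √6)² + (980 - 35*√6))*(-4152) = (1274 + (28 - √6)² - 35*√6)*(-4152) = -5289648 - 4152*(28 - √6)² + 145320*√6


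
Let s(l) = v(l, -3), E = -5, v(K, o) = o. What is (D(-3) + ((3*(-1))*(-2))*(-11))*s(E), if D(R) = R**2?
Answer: 171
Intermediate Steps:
s(l) = -3
(D(-3) + ((3*(-1))*(-2))*(-11))*s(E) = ((-3)**2 + ((3*(-1))*(-2))*(-11))*(-3) = (9 - 3*(-2)*(-11))*(-3) = (9 + 6*(-11))*(-3) = (9 - 66)*(-3) = -57*(-3) = 171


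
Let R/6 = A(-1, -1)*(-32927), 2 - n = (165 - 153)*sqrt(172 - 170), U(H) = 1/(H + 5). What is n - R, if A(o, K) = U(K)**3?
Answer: 98845/32 - 12*sqrt(2) ≈ 3071.9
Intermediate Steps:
U(H) = 1/(5 + H)
n = 2 - 12*sqrt(2) (n = 2 - (165 - 153)*sqrt(172 - 170) = 2 - 12*sqrt(2) ≈ -14.971)
A(o, K) = (5 + K)**(-3) (A(o, K) = (1/(5 + K))**3 = (5 + K)**(-3))
R = -98781/32 (R = 6*(-32927/(5 - 1)**3) = 6*(-32927/4**3) = 6*((1/64)*(-32927)) = 6*(-32927/64) = -98781/32 ≈ -3086.9)
n - R = (2 - 12*sqrt(2)) - 1*(-98781/32) = (2 - 12*sqrt(2)) + 98781/32 = 98845/32 - 12*sqrt(2)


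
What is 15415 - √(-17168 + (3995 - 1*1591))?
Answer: 15415 - 2*I*√3691 ≈ 15415.0 - 121.51*I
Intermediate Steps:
15415 - √(-17168 + (3995 - 1*1591)) = 15415 - √(-17168 + (3995 - 1591)) = 15415 - √(-17168 + 2404) = 15415 - √(-14764) = 15415 - 2*I*√3691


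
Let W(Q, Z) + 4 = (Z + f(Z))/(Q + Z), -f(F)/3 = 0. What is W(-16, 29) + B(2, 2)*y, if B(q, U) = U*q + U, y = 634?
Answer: 49429/13 ≈ 3802.2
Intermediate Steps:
f(F) = 0 (f(F) = -3*0 = 0)
W(Q, Z) = -4 + Z/(Q + Z) (W(Q, Z) = -4 + (Z + 0)/(Q + Z) = -4 + Z/(Q + Z))
B(q, U) = U + U*q
W(-16, 29) + B(2, 2)*y = (-4*(-16) - 3*29)/(-16 + 29) + (2*(1 + 2))*634 = (64 - 87)/13 + (2*3)*634 = (1/13)*(-23) + 6*634 = -23/13 + 3804 = 49429/13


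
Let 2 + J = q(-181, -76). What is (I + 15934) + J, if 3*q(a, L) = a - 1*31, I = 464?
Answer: 48976/3 ≈ 16325.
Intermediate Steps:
q(a, L) = -31/3 + a/3 (q(a, L) = (a - 1*31)/3 = (a - 31)/3 = (-31 + a)/3 = -31/3 + a/3)
J = -218/3 (J = -2 + (-31/3 + (⅓)*(-181)) = -2 + (-31/3 - 181/3) = -2 - 212/3 = -218/3 ≈ -72.667)
(I + 15934) + J = (464 + 15934) - 218/3 = 16398 - 218/3 = 48976/3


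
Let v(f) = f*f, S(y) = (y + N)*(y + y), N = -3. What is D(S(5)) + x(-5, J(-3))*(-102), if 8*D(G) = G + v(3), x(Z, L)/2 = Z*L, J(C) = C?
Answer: -24451/8 ≈ -3056.4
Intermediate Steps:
S(y) = 2*y*(-3 + y) (S(y) = (y - 3)*(y + y) = (-3 + y)*(2*y) = 2*y*(-3 + y))
v(f) = f²
x(Z, L) = 2*L*Z (x(Z, L) = 2*(Z*L) = 2*(L*Z) = 2*L*Z)
D(G) = 9/8 + G/8 (D(G) = (G + 3²)/8 = (G + 9)/8 = (9 + G)/8 = 9/8 + G/8)
D(S(5)) + x(-5, J(-3))*(-102) = (9/8 + (2*5*(-3 + 5))/8) + (2*(-3)*(-5))*(-102) = (9/8 + (2*5*2)/8) + 30*(-102) = (9/8 + (⅛)*20) - 3060 = (9/8 + 5/2) - 3060 = 29/8 - 3060 = -24451/8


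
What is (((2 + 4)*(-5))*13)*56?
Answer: -21840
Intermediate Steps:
(((2 + 4)*(-5))*13)*56 = ((6*(-5))*13)*56 = -30*13*56 = -390*56 = -21840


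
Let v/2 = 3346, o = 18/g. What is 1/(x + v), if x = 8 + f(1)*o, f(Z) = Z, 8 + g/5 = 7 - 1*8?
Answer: 5/33498 ≈ 0.00014926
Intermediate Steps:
g = -45 (g = -40 + 5*(7 - 1*8) = -40 + 5*(7 - 8) = -40 + 5*(-1) = -40 - 5 = -45)
o = -⅖ (o = 18/(-45) = 18*(-1/45) = -⅖ ≈ -0.40000)
v = 6692 (v = 2*3346 = 6692)
x = 38/5 (x = 8 + 1*(-⅖) = 8 - ⅖ = 38/5 ≈ 7.6000)
1/(x + v) = 1/(38/5 + 6692) = 1/(33498/5) = 5/33498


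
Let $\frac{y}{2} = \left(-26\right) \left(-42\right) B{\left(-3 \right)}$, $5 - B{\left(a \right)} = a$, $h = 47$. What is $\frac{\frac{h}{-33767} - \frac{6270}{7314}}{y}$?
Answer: $- \frac{552247}{11237218629} \approx -4.9144 \cdot 10^{-5}$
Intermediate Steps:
$B{\left(a \right)} = 5 - a$
$y = 17472$ ($y = 2 \left(-26\right) \left(-42\right) \left(5 - -3\right) = 2 \cdot 1092 \left(5 + 3\right) = 2 \cdot 1092 \cdot 8 = 2 \cdot 8736 = 17472$)
$\frac{\frac{h}{-33767} - \frac{6270}{7314}}{y} = \frac{\frac{47}{-33767} - \frac{6270}{7314}}{17472} = \left(47 \left(- \frac{1}{33767}\right) - \frac{1045}{1219}\right) \frac{1}{17472} = \left(- \frac{47}{33767} - \frac{1045}{1219}\right) \frac{1}{17472} = \left(- \frac{35343808}{41161973}\right) \frac{1}{17472} = - \frac{552247}{11237218629}$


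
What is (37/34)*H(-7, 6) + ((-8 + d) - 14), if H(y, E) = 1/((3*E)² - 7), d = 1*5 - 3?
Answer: -215523/10778 ≈ -19.997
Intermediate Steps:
d = 2 (d = 5 - 3 = 2)
H(y, E) = 1/(-7 + 9*E²) (H(y, E) = 1/(9*E² - 7) = 1/(-7 + 9*E²))
(37/34)*H(-7, 6) + ((-8 + d) - 14) = (37/34)/(-7 + 9*6²) + ((-8 + 2) - 14) = (37*(1/34))/(-7 + 9*36) + (-6 - 14) = 37/(34*(-7 + 324)) - 20 = (37/34)/317 - 20 = (37/34)*(1/317) - 20 = 37/10778 - 20 = -215523/10778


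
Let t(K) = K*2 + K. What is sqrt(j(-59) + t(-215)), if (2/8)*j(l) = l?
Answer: I*sqrt(881) ≈ 29.682*I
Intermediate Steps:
t(K) = 3*K (t(K) = 2*K + K = 3*K)
j(l) = 4*l
sqrt(j(-59) + t(-215)) = sqrt(4*(-59) + 3*(-215)) = sqrt(-236 - 645) = sqrt(-881) = I*sqrt(881)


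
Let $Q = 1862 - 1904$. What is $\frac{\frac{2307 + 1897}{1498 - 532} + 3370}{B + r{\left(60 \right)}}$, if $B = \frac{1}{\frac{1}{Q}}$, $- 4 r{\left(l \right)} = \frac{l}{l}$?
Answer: $- \frac{6519248}{81627} \approx -79.866$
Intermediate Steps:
$r{\left(l \right)} = - \frac{1}{4}$ ($r{\left(l \right)} = - \frac{l \frac{1}{l}}{4} = \left(- \frac{1}{4}\right) 1 = - \frac{1}{4}$)
$Q = -42$
$B = -42$ ($B = \frac{1}{\frac{1}{-42}} = \frac{1}{- \frac{1}{42}} = -42$)
$\frac{\frac{2307 + 1897}{1498 - 532} + 3370}{B + r{\left(60 \right)}} = \frac{\frac{2307 + 1897}{1498 - 532} + 3370}{-42 - \frac{1}{4}} = \frac{\frac{4204}{966} + 3370}{- \frac{169}{4}} = \left(4204 \cdot \frac{1}{966} + 3370\right) \left(- \frac{4}{169}\right) = \left(\frac{2102}{483} + 3370\right) \left(- \frac{4}{169}\right) = \frac{1629812}{483} \left(- \frac{4}{169}\right) = - \frac{6519248}{81627}$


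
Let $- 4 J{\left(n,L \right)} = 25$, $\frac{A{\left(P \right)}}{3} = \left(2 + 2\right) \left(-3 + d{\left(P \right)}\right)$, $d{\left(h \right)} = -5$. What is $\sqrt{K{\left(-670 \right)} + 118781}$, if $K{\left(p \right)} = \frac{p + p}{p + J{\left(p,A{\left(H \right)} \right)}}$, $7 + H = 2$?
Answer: $\frac{9 \sqrt{429203973}}{541} \approx 344.65$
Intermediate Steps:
$H = -5$ ($H = -7 + 2 = -5$)
$A{\left(P \right)} = -96$ ($A{\left(P \right)} = 3 \left(2 + 2\right) \left(-3 - 5\right) = 3 \cdot 4 \left(-8\right) = 3 \left(-32\right) = -96$)
$J{\left(n,L \right)} = - \frac{25}{4}$ ($J{\left(n,L \right)} = \left(- \frac{1}{4}\right) 25 = - \frac{25}{4}$)
$K{\left(p \right)} = \frac{2 p}{- \frac{25}{4} + p}$ ($K{\left(p \right)} = \frac{p + p}{p - \frac{25}{4}} = \frac{2 p}{- \frac{25}{4} + p}$)
$\sqrt{K{\left(-670 \right)} + 118781} = \sqrt{8 \left(-670\right) \frac{1}{-25 + 4 \left(-670\right)} + 118781} = \sqrt{8 \left(-670\right) \frac{1}{-25 - 2680} + 118781} = \sqrt{8 \left(-670\right) \frac{1}{-2705} + 118781} = \sqrt{8 \left(-670\right) \left(- \frac{1}{2705}\right) + 118781} = \sqrt{\frac{1072}{541} + 118781} = \sqrt{\frac{64261593}{541}} = \frac{9 \sqrt{429203973}}{541}$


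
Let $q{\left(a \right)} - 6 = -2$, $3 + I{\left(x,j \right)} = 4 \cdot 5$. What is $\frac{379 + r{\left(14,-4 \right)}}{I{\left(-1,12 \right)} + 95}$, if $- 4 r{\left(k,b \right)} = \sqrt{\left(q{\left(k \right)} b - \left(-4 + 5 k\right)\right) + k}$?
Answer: $\frac{379}{112} - \frac{i \sqrt{17}}{224} \approx 3.3839 - 0.018407 i$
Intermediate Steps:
$I{\left(x,j \right)} = 17$ ($I{\left(x,j \right)} = -3 + 4 \cdot 5 = -3 + 20 = 17$)
$q{\left(a \right)} = 4$ ($q{\left(a \right)} = 6 - 2 = 4$)
$r{\left(k,b \right)} = - \frac{\sqrt{4 - 4 k + 4 b}}{4}$ ($r{\left(k,b \right)} = - \frac{\sqrt{\left(4 b - \left(-4 + 5 k\right)\right) + k}}{4} = - \frac{\sqrt{\left(4 - 5 k + 4 b\right) + k}}{4} = - \frac{\sqrt{4 - 4 k + 4 b}}{4}$)
$\frac{379 + r{\left(14,-4 \right)}}{I{\left(-1,12 \right)} + 95} = \frac{379 - \frac{\sqrt{1 - 4 - 14}}{2}}{17 + 95} = \frac{379 - \frac{\sqrt{1 - 4 - 14}}{2}}{112} = \left(379 - \frac{\sqrt{-17}}{2}\right) \frac{1}{112} = \left(379 - \frac{i \sqrt{17}}{2}\right) \frac{1}{112} = \frac{379}{112} - \frac{i \sqrt{17}}{224}$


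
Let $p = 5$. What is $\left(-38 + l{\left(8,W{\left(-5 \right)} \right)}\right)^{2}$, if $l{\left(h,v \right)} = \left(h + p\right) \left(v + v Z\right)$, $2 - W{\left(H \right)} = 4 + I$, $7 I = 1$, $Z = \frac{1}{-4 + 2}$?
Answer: $\frac{528529}{196} \approx 2696.6$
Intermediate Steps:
$Z = - \frac{1}{2}$ ($Z = \frac{1}{-2} = - \frac{1}{2} \approx -0.5$)
$I = \frac{1}{7}$ ($I = \frac{1}{7} \cdot 1 = \frac{1}{7} \approx 0.14286$)
$W{\left(H \right)} = - \frac{15}{7}$ ($W{\left(H \right)} = 2 - \left(4 + \frac{1}{7}\right) = 2 - \frac{29}{7} = - \frac{15}{7}$)
$l{\left(h,v \right)} = \frac{v \left(5 + h\right)}{2}$ ($l{\left(h,v \right)} = \left(h + 5\right) \left(v + v \left(- \frac{1}{2}\right)\right) = \left(5 + h\right) \left(v - \frac{v}{2}\right) = \left(5 + h\right) \frac{v}{2} = \frac{v \left(5 + h\right)}{2}$)
$\left(-38 + l{\left(8,W{\left(-5 \right)} \right)}\right)^{2} = \left(-38 + \frac{1}{2} \left(- \frac{15}{7}\right) \left(5 + 8\right)\right)^{2} = \left(-38 + \frac{1}{2} \left(- \frac{15}{7}\right) 13\right)^{2} = \left(-38 - \frac{195}{14}\right)^{2} = \left(- \frac{727}{14}\right)^{2} = \frac{528529}{196}$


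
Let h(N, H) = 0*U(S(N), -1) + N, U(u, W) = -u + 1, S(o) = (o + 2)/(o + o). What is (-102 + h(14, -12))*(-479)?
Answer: 42152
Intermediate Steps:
S(o) = (2 + o)/(2*o) (S(o) = (2 + o)/((2*o)) = (2 + o)*(1/(2*o)) = (2 + o)/(2*o))
U(u, W) = 1 - u
h(N, H) = N (h(N, H) = 0*(1 - (2 + N)/(2*N)) + N = 0 + N = N)
(-102 + h(14, -12))*(-479) = (-102 + 14)*(-479) = -88*(-479) = 42152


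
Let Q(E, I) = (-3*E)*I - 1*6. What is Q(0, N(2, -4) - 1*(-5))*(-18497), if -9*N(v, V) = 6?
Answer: 110982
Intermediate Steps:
N(v, V) = -2/3 (N(v, V) = -1/9*6 = -2/3)
Q(E, I) = -6 - 3*E*I (Q(E, I) = -3*E*I - 6 = -6 - 3*E*I)
Q(0, N(2, -4) - 1*(-5))*(-18497) = (-6 - 3*0*(-2/3 - 1*(-5)))*(-18497) = (-6 - 3*0*(-2/3 + 5))*(-18497) = (-6 - 3*0*13/3)*(-18497) = (-6 + 0)*(-18497) = -6*(-18497) = 110982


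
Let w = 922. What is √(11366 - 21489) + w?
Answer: 922 + I*√10123 ≈ 922.0 + 100.61*I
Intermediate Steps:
√(11366 - 21489) + w = √(11366 - 21489) + 922 = √(-10123) + 922 = I*√10123 + 922 = 922 + I*√10123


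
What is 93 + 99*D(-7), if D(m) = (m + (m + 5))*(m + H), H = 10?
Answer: -2580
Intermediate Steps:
D(m) = (5 + 2*m)*(10 + m) (D(m) = (m + (m + 5))*(m + 10) = (m + (5 + m))*(10 + m) = (5 + 2*m)*(10 + m))
93 + 99*D(-7) = 93 + 99*(50 + 2*(-7)² + 25*(-7)) = 93 + 99*(50 + 2*49 - 175) = 93 + 99*(50 + 98 - 175) = 93 + 99*(-27) = 93 - 2673 = -2580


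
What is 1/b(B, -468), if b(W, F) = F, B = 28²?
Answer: -1/468 ≈ -0.0021368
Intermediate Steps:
B = 784
1/b(B, -468) = 1/(-468) = -1/468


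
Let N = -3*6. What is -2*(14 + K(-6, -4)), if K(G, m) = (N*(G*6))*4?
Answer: -5212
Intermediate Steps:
N = -18
K(G, m) = -432*G (K(G, m) = -18*G*6*4 = -108*G*4 = -432*G)
-2*(14 + K(-6, -4)) = -2*(14 - 432*(-6)) = -2*(14 + 2592) = -2*2606 = -5212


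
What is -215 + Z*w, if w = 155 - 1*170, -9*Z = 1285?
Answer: 5780/3 ≈ 1926.7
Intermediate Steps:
Z = -1285/9 (Z = -⅑*1285 = -1285/9 ≈ -142.78)
w = -15 (w = 155 - 170 = -15)
-215 + Z*w = -215 - 1285/9*(-15) = -215 + 6425/3 = 5780/3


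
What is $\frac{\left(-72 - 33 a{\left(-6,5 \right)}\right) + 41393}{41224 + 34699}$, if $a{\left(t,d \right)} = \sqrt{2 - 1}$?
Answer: $\frac{41288}{75923} \approx 0.54381$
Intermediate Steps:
$a{\left(t,d \right)} = 1$ ($a{\left(t,d \right)} = \sqrt{1} = 1$)
$\frac{\left(-72 - 33 a{\left(-6,5 \right)}\right) + 41393}{41224 + 34699} = \frac{\left(-72 - 33\right) + 41393}{41224 + 34699} = \frac{\left(-72 - 33\right) + 41393}{75923} = \left(-105 + 41393\right) \frac{1}{75923} = 41288 \cdot \frac{1}{75923} = \frac{41288}{75923}$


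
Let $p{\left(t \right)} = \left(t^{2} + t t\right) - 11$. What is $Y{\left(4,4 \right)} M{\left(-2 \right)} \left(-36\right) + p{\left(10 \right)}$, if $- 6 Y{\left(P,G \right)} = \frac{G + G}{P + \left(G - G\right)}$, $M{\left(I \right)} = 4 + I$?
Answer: $213$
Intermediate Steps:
$p{\left(t \right)} = -11 + 2 t^{2}$ ($p{\left(t \right)} = \left(t^{2} + t^{2}\right) - 11 = 2 t^{2} - 11 = -11 + 2 t^{2}$)
$Y{\left(P,G \right)} = - \frac{G}{3 P}$ ($Y{\left(P,G \right)} = - \frac{\left(G + G\right) \frac{1}{P + \left(G - G\right)}}{6} = - \frac{2 G \frac{1}{P + 0}}{6} = - \frac{2 G \frac{1}{P}}{6} = - \frac{G}{3 P}$)
$Y{\left(4,4 \right)} M{\left(-2 \right)} \left(-36\right) + p{\left(10 \right)} = \left(- \frac{1}{3}\right) 4 \cdot \frac{1}{4} \left(4 - 2\right) \left(-36\right) - \left(11 - 2 \cdot 10^{2}\right) = \left(- \frac{1}{3}\right) 4 \cdot \frac{1}{4} \cdot 2 \left(-36\right) + \left(-11 + 2 \cdot 100\right) = \left(- \frac{1}{3}\right) \left(-72\right) + \left(-11 + 200\right) = 24 + 189 = 213$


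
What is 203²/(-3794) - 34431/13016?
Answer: -47643397/3527336 ≈ -13.507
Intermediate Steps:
203²/(-3794) - 34431/13016 = 41209*(-1/3794) - 34431*1/13016 = -5887/542 - 34431/13016 = -47643397/3527336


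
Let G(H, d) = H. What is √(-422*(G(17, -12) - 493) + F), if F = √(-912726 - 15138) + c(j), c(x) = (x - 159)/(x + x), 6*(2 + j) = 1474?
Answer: √(107338255629 + 22443162*I*√526)/731 ≈ 448.19 + 1.0746*I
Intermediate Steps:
j = 731/3 (j = -2 + (⅙)*1474 = -2 + 737/3 = 731/3 ≈ 243.67)
c(x) = (-159 + x)/(2*x) (c(x) = (-159 + x)/((2*x)) = (-159 + x)*(1/(2*x)) = (-159 + x)/(2*x))
F = 127/731 + 42*I*√526 (F = √(-912726 - 15138) + (-159 + 731/3)/(2*(731/3)) = √(-927864) + (½)*(3/731)*(254/3) = 42*I*√526 + 127/731 = 127/731 + 42*I*√526 ≈ 0.17373 + 963.26*I)
√(-422*(G(17, -12) - 493) + F) = √(-422*(17 - 493) + (127/731 + 42*I*√526)) = √(-422*(-476) + (127/731 + 42*I*√526)) = √(200872 + (127/731 + 42*I*√526)) = √(146837559/731 + 42*I*√526)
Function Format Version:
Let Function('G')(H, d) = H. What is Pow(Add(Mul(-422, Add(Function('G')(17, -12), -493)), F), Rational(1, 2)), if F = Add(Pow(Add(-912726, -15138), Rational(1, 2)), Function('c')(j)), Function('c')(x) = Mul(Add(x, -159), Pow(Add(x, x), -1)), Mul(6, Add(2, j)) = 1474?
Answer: Mul(Rational(1, 731), Pow(Add(107338255629, Mul(22443162, I, Pow(526, Rational(1, 2)))), Rational(1, 2))) ≈ Add(448.19, Mul(1.0746, I))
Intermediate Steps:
j = Rational(731, 3) (j = Add(-2, Mul(Rational(1, 6), 1474)) = Add(-2, Rational(737, 3)) = Rational(731, 3) ≈ 243.67)
Function('c')(x) = Mul(Rational(1, 2), Pow(x, -1), Add(-159, x)) (Function('c')(x) = Mul(Add(-159, x), Pow(Mul(2, x), -1)) = Mul(Add(-159, x), Mul(Rational(1, 2), Pow(x, -1))) = Mul(Rational(1, 2), Pow(x, -1), Add(-159, x)))
F = Add(Rational(127, 731), Mul(42, I, Pow(526, Rational(1, 2)))) (F = Add(Pow(Add(-912726, -15138), Rational(1, 2)), Mul(Rational(1, 2), Pow(Rational(731, 3), -1), Add(-159, Rational(731, 3)))) = Add(Pow(-927864, Rational(1, 2)), Mul(Rational(1, 2), Rational(3, 731), Rational(254, 3))) = Add(Mul(42, I, Pow(526, Rational(1, 2))), Rational(127, 731)) = Add(Rational(127, 731), Mul(42, I, Pow(526, Rational(1, 2)))) ≈ Add(0.17373, Mul(963.26, I)))
Pow(Add(Mul(-422, Add(Function('G')(17, -12), -493)), F), Rational(1, 2)) = Pow(Add(Mul(-422, Add(17, -493)), Add(Rational(127, 731), Mul(42, I, Pow(526, Rational(1, 2))))), Rational(1, 2)) = Pow(Add(Mul(-422, -476), Add(Rational(127, 731), Mul(42, I, Pow(526, Rational(1, 2))))), Rational(1, 2)) = Pow(Add(200872, Add(Rational(127, 731), Mul(42, I, Pow(526, Rational(1, 2))))), Rational(1, 2)) = Pow(Add(Rational(146837559, 731), Mul(42, I, Pow(526, Rational(1, 2)))), Rational(1, 2))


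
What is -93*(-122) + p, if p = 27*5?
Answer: 11481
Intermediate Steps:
p = 135
-93*(-122) + p = -93*(-122) + 135 = 11346 + 135 = 11481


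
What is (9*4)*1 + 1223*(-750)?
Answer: -917214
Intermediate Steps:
(9*4)*1 + 1223*(-750) = 36*1 - 917250 = 36 - 917250 = -917214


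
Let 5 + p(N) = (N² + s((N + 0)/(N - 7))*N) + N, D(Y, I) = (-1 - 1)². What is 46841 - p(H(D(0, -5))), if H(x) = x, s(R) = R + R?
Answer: 140510/3 ≈ 46837.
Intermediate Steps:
s(R) = 2*R
D(Y, I) = 4 (D(Y, I) = (-2)² = 4)
p(N) = -5 + N + N² + 2*N²/(-7 + N) (p(N) = -5 + ((N² + (2*((N + 0)/(N - 7)))*N) + N) = -5 + ((N² + (2*(N/(-7 + N)))*N) + N) = -5 + ((N² + (2*N/(-7 + N))*N) + N) = -5 + ((N² + 2*N²/(-7 + N)) + N) = -5 + (N + N² + 2*N²/(-7 + N)) = -5 + N + N² + 2*N²/(-7 + N))
46841 - p(H(D(0, -5))) = 46841 - (35 + 4³ - 12*4 - 4*4²)/(-7 + 4) = 46841 - (35 + 64 - 48 - 4*16)/(-3) = 46841 - (-1)*(35 + 64 - 48 - 64)/3 = 46841 - (-1)*(-13)/3 = 46841 - 1*13/3 = 46841 - 13/3 = 140510/3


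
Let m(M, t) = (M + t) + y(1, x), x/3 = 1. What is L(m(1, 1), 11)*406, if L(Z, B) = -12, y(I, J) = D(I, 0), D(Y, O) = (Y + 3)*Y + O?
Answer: -4872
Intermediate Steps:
x = 3 (x = 3*1 = 3)
D(Y, O) = O + Y*(3 + Y) (D(Y, O) = (3 + Y)*Y + O = Y*(3 + Y) + O = O + Y*(3 + Y))
y(I, J) = I² + 3*I (y(I, J) = 0 + I² + 3*I = I² + 3*I)
m(M, t) = 4 + M + t (m(M, t) = (M + t) + 1*(3 + 1) = (M + t) + 1*4 = (M + t) + 4 = 4 + M + t)
L(m(1, 1), 11)*406 = -12*406 = -4872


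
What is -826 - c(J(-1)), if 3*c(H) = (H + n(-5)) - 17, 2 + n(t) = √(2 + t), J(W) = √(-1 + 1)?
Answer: -2459/3 - I*√3/3 ≈ -819.67 - 0.57735*I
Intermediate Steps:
J(W) = 0 (J(W) = √0 = 0)
n(t) = -2 + √(2 + t)
c(H) = -19/3 + H/3 + I*√3/3 (c(H) = ((H + (-2 + √(2 - 5))) - 17)/3 = ((H + (-2 + √(-3))) - 17)/3 = ((H + (-2 + I*√3)) - 17)/3 = ((-2 + H + I*√3) - 17)/3 = (-19 + H + I*√3)/3 = -19/3 + H/3 + I*√3/3)
-826 - c(J(-1)) = -826 - (-19/3 + (⅓)*0 + I*√3/3) = -826 - (-19/3 + 0 + I*√3/3) = -826 - (-19/3 + I*√3/3) = -826 + (19/3 - I*√3/3) = -2459/3 - I*√3/3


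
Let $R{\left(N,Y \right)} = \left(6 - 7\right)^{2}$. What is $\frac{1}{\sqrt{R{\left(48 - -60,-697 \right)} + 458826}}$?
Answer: $\frac{\sqrt{458827}}{458827} \approx 0.0014763$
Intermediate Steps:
$R{\left(N,Y \right)} = 1$ ($R{\left(N,Y \right)} = \left(-1\right)^{2} = 1$)
$\frac{1}{\sqrt{R{\left(48 - -60,-697 \right)} + 458826}} = \frac{1}{\sqrt{1 + 458826}} = \frac{1}{\sqrt{458827}} = \frac{\sqrt{458827}}{458827}$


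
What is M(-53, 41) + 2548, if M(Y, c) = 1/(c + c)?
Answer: 208937/82 ≈ 2548.0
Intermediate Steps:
M(Y, c) = 1/(2*c)
M(-53, 41) + 2548 = (½)/41 + 2548 = (½)*(1/41) + 2548 = 1/82 + 2548 = 208937/82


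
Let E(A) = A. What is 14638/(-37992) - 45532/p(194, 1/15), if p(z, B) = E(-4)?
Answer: 216224149/18996 ≈ 11383.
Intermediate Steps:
p(z, B) = -4
14638/(-37992) - 45532/p(194, 1/15) = 14638/(-37992) - 45532/(-4) = 14638*(-1/37992) - 45532*(-¼) = -7319/18996 + 11383 = 216224149/18996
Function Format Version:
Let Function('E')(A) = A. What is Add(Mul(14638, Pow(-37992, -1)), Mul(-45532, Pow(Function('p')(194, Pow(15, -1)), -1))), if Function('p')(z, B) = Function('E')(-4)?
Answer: Rational(216224149, 18996) ≈ 11383.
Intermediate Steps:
Function('p')(z, B) = -4
Add(Mul(14638, Pow(-37992, -1)), Mul(-45532, Pow(Function('p')(194, Pow(15, -1)), -1))) = Add(Mul(14638, Pow(-37992, -1)), Mul(-45532, Pow(-4, -1))) = Add(Mul(14638, Rational(-1, 37992)), Mul(-45532, Rational(-1, 4))) = Add(Rational(-7319, 18996), 11383) = Rational(216224149, 18996)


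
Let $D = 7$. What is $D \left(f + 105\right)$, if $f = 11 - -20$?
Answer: $952$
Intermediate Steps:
$f = 31$ ($f = 11 + 20 = 31$)
$D \left(f + 105\right) = 7 \left(31 + 105\right) = 7 \cdot 136 = 952$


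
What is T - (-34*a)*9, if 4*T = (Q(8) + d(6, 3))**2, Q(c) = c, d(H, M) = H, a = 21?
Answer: 6475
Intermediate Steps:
T = 49 (T = (8 + 6)**2/4 = (1/4)*14**2 = (1/4)*196 = 49)
T - (-34*a)*9 = 49 - (-34*21)*9 = 49 - (-714)*9 = 49 - 1*(-6426) = 49 + 6426 = 6475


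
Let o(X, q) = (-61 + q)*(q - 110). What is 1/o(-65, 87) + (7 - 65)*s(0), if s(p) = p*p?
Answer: -1/598 ≈ -0.0016722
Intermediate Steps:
s(p) = p**2
o(X, q) = (-110 + q)*(-61 + q) (o(X, q) = (-61 + q)*(-110 + q) = (-110 + q)*(-61 + q))
1/o(-65, 87) + (7 - 65)*s(0) = 1/(6710 + 87**2 - 171*87) + (7 - 65)*0**2 = 1/(6710 + 7569 - 14877) - 58*0 = 1/(-598) + 0 = -1/598 + 0 = -1/598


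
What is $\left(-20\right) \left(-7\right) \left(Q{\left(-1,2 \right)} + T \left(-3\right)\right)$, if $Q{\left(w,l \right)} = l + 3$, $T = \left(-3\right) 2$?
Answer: $3220$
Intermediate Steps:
$T = -6$
$Q{\left(w,l \right)} = 3 + l$
$\left(-20\right) \left(-7\right) \left(Q{\left(-1,2 \right)} + T \left(-3\right)\right) = \left(-20\right) \left(-7\right) \left(\left(3 + 2\right) - -18\right) = 140 \left(5 + 18\right) = 140 \cdot 23 = 3220$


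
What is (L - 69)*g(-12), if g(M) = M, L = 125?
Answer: -672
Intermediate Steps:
(L - 69)*g(-12) = (125 - 69)*(-12) = 56*(-12) = -672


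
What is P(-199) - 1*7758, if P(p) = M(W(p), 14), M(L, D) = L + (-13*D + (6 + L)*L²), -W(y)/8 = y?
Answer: 4050067124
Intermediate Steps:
W(y) = -8*y
M(L, D) = L - 13*D + L²*(6 + L) (M(L, D) = L + (-13*D + L²*(6 + L)) = L - 13*D + L²*(6 + L))
P(p) = -182 - 512*p³ - 8*p + 384*p² (P(p) = -8*p + (-8*p)³ - 13*14 + 6*(-8*p)² = -8*p - 512*p³ - 182 + 6*(64*p²) = -8*p - 512*p³ - 182 + 384*p² = -182 - 512*p³ - 8*p + 384*p²)
P(-199) - 1*7758 = (-182 - 512*(-199)³ - 8*(-199) + 384*(-199)²) - 1*7758 = (-182 - 512*(-7880599) + 1592 + 384*39601) - 7758 = (-182 + 4034866688 + 1592 + 15206784) - 7758 = 4050074882 - 7758 = 4050067124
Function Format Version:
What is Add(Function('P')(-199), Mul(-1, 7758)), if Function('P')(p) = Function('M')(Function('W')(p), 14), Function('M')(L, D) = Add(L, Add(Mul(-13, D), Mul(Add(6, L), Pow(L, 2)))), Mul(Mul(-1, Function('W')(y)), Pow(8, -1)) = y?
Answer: 4050067124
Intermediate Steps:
Function('W')(y) = Mul(-8, y)
Function('M')(L, D) = Add(L, Mul(-13, D), Mul(Pow(L, 2), Add(6, L))) (Function('M')(L, D) = Add(L, Add(Mul(-13, D), Mul(Pow(L, 2), Add(6, L)))) = Add(L, Mul(-13, D), Mul(Pow(L, 2), Add(6, L))))
Function('P')(p) = Add(-182, Mul(-512, Pow(p, 3)), Mul(-8, p), Mul(384, Pow(p, 2))) (Function('P')(p) = Add(Mul(-8, p), Pow(Mul(-8, p), 3), Mul(-13, 14), Mul(6, Pow(Mul(-8, p), 2))) = Add(Mul(-8, p), Mul(-512, Pow(p, 3)), -182, Mul(6, Mul(64, Pow(p, 2)))) = Add(Mul(-8, p), Mul(-512, Pow(p, 3)), -182, Mul(384, Pow(p, 2))) = Add(-182, Mul(-512, Pow(p, 3)), Mul(-8, p), Mul(384, Pow(p, 2))))
Add(Function('P')(-199), Mul(-1, 7758)) = Add(Add(-182, Mul(-512, Pow(-199, 3)), Mul(-8, -199), Mul(384, Pow(-199, 2))), Mul(-1, 7758)) = Add(Add(-182, Mul(-512, -7880599), 1592, Mul(384, 39601)), -7758) = Add(Add(-182, 4034866688, 1592, 15206784), -7758) = Add(4050074882, -7758) = 4050067124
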